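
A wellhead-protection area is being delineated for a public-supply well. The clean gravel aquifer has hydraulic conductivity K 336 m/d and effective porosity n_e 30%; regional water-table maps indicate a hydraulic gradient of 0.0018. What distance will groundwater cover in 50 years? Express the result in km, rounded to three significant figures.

36.8 km

Darcy flux q = K·i = 336 × 0.0018 = 0.6048 m/d
v = Ki/n = 336·0.0018/0.30 = 2.016 m/d
T = 50 yr × 365 = 18250 d
L = v × T = 2.016 × 18250 = 36790 m
   = 36.8 km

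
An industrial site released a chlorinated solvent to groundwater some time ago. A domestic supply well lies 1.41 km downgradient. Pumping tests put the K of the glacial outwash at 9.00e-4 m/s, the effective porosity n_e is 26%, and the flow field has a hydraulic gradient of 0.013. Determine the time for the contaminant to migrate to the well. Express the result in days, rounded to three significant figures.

363 days

K = 9.00e-4 m/s × 86400 s/d = 77.76 m/d
Darcy flux q = K·i = 77.76 × 0.013 = 1.011 m/d
Average linear velocity = 1.011 / 0.26 = 3.888 m/d
L = 1.41 km = 1410 m
t = L / v = 1410 / 3.888 = 362.7 d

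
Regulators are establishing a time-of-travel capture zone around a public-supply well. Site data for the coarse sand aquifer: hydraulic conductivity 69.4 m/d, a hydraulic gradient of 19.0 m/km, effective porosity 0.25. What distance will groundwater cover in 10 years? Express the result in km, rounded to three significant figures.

q = Ki = 69.4 × 0.019 = 1.319 m/d
Average linear velocity = 1.319 / 0.25 = 5.274 m/d
T = 10 yr × 365 = 3650 d
L = v × T = 5.274 × 3650 = 19250 m
   = 19.3 km

19.3 km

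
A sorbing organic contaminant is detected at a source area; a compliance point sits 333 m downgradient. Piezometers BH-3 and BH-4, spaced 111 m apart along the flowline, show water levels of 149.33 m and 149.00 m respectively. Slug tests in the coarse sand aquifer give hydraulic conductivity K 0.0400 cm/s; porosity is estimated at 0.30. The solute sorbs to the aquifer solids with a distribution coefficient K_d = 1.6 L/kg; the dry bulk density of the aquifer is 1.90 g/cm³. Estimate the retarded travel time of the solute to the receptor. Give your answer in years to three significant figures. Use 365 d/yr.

29.7 years

Hydraulic gradient i = (149.33 − 149.00) / 111 = 0.33 / 111 = 0.002973
K = 0.0400 cm/s × 864 = 34.56 m/d
q = Ki = 34.56 × 0.002973 = 0.1027 m/d
Average linear velocity = 0.1027 / 0.30 = 0.3425 m/d
Retardation R = 1 + ρ_b·K_d/n = 1 + 1.90×1.6/0.30 = 11.13
Contaminant velocity v_c = v/R = 0.3425/11.13 = 0.03076 m/d
t = L/v_c = 333/0.03076 = 10820 d
   = 10820/365 = 29.7 yr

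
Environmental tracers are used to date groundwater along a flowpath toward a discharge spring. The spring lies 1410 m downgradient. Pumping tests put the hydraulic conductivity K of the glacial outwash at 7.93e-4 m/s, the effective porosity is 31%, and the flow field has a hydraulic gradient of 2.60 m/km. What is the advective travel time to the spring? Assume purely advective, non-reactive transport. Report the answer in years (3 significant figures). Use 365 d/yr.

6.72 years

K = 7.93e-4 m/s × 86400 s/d = 68.52 m/d
q = Ki = 68.52 × 0.0026 = 0.1781 m/d
v = Ki/n = 68.52·0.0026/0.31 = 0.5746 m/d
t = L / v = 1410 / 0.5746 = 2454 d
   = 2454 / 365 = 6.72 yr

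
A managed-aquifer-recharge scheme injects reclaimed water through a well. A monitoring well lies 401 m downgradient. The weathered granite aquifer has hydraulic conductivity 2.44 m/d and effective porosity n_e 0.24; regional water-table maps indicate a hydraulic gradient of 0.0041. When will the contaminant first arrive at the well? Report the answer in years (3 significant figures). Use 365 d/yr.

26.4 years

q = Ki = 2.44 × 0.0041 = 0.01000 m/d
v = Ki/n = 2.44·0.0041/0.24 = 0.04168 m/d
t = L / v = 401 / 0.04168 = 9620 d
   = 9620 / 365 = 26.4 yr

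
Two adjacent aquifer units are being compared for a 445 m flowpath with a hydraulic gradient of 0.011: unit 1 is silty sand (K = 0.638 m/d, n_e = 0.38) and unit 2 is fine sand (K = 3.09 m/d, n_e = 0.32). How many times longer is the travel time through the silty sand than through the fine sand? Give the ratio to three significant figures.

5.75

Unit 1 (silty sand): v = 0.638×0.011/0.38 = 0.01847 m/d, t = 445/0.01847 = 24100 d
Unit 2 (fine sand): v = 3.09×0.011/0.32 = 0.1062 m/d, t = 445/0.1062 = 4189 d
t(silty sand) / t(fine sand) = 24100/4189 = 5.75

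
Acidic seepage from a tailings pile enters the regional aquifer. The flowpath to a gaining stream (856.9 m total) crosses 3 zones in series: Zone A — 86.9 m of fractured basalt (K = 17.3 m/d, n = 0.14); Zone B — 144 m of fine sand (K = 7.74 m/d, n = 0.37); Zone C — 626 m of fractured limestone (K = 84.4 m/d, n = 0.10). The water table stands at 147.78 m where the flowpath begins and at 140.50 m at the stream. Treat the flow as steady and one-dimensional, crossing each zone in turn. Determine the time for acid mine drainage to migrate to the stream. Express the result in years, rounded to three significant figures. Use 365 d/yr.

1.50 years

Total head drop ΔH = 147.78 − 140.50 = 7.28 m
Continuity: the same q passes through each zone, so ΔH = q·Σ(L_j/K_j) — the zones act as resistances in series.
Σ(L/K) = 86.9/17.3 + 144/7.74 + 626/84.4 = 5.023 + 18.60 + 7.417 = 31.04 d
q = ΔH / Σ(L/K) = 7.28 / 31.04 = 0.2345 m/d (same in every zone)
Zone A: v = q/n = 0.2345/0.14 = 1.675 m/d → t_A = 86.9/1.675 = 51.88 d
Zone B: v = q/n = 0.2345/0.37 = 0.6338 m/d → t_B = 144/0.6338 = 227.2 d
Zone C: v = q/n = 0.2345/0.10 = 2.345 m/d → t_C = 626/2.345 = 267.0 d
Total t = 51.88 + 227.2 + 267.0 = 546.0 d
   = 546.0 / 365 = 1.50 yr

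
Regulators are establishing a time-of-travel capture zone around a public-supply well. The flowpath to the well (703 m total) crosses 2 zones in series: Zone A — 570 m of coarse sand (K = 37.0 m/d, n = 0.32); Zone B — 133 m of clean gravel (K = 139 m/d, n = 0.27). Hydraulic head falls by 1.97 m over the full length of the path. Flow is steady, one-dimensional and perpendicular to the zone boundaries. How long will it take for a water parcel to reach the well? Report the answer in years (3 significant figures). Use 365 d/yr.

4.97 years

Steady 1-D flow in series ⇒ the Darcy flux q is identical in every zone and the zone head losses add (resistances L/K in series).
Σ(L/K) = 570/37.0 + 133/139 = 15.41 + 0.9568 = 16.36 d
q = ΔH / Σ(L/K) = 1.97 / 16.36 = 0.1204 m/d (same in every zone)
Zone A: v = q/n = 0.1204/0.32 = 0.3762 m/d → t_A = 570/0.3762 = 1515 d
Zone B: v = q/n = 0.1204/0.27 = 0.4459 m/d → t_B = 133/0.4459 = 298.3 d
Total t = 1515 + 298.3 = 1813 d
   = 1813 / 365 = 4.97 yr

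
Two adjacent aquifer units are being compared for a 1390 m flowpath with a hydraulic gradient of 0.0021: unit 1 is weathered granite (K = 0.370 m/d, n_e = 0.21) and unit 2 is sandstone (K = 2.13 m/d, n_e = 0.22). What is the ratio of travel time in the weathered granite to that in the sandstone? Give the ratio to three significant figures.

5.50

Unit 1 (weathered granite): v = 0.370×0.0021/0.21 = 0.003700 m/d, t = 1390/0.003700 = 375700 d
Unit 2 (sandstone): v = 2.13×0.0021/0.22 = 0.02033 m/d, t = 1390/0.02033 = 68370 d
t(weathered granite) / t(sandstone) = 375700/68370 = 5.50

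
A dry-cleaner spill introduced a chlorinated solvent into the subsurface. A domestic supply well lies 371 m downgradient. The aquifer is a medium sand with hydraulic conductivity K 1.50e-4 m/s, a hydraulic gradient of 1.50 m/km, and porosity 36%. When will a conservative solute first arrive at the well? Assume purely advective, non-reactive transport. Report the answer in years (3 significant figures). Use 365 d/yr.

K = 1.50e-4 m/s × 86400 s/d = 12.96 m/d
Specific discharge q = 12.96 × 0.0015 = 0.01944 m/d
v = Ki/n = 12.96·0.0015/0.36 = 0.05400 m/d
t = L / v = 371 / 0.05400 = 6870 d
   = 6870 / 365 = 18.8 yr

18.8 years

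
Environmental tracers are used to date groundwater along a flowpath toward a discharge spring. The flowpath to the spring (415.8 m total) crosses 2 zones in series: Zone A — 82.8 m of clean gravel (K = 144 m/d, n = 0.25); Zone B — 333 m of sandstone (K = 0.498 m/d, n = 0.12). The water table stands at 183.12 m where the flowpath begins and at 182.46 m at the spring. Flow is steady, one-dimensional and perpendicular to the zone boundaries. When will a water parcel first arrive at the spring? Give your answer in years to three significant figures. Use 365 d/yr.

169 years

Total head drop ΔH = 183.12 − 182.46 = 0.66 m
Steady 1-D flow in series ⇒ the Darcy flux q is identical in every zone and the zone head losses add (resistances L/K in series).
Σ(L/K) = 82.8/144 + 333/0.498 = 0.5750 + 668.7 = 669.2 d
q = ΔH / Σ(L/K) = 0.66 / 669.2 = 9.862e-4 m/d (same in every zone)
Zone A: v = q/n = 9.862e-4/0.25 = 0.003945 m/d → t_A = 82.8/0.003945 = 20990 d
Zone B: v = q/n = 9.862e-4/0.12 = 0.008218 m/d → t_B = 333/0.008218 = 40520 d
Total t = 20990 + 40520 = 61510 d
   = 61510 / 365 = 169 yr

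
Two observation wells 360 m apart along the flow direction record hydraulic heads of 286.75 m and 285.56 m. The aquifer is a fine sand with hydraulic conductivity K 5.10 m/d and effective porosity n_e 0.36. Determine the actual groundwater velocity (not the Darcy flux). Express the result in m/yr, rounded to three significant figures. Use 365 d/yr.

Hydraulic gradient i = (286.75 − 285.56) / 360 = 1.19 / 360 = 0.003306
q = Ki = 5.10 × 0.003306 = 0.01686 m/d
v = Ki/n = 5.10·0.003306/0.36 = 0.04683 m/d
   = 0.04683 × 365 = 17.1 m/yr

17.1 m/yr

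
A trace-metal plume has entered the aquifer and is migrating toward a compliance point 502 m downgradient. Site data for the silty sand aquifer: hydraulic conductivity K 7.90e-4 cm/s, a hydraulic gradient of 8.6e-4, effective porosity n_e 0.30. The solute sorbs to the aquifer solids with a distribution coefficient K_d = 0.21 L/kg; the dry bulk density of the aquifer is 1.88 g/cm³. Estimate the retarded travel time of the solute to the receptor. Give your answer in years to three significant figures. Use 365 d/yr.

K = 7.90e-4 cm/s × 864 = 0.6826 m/d
q = Ki = 0.6826 × 8.6e-4 = 5.870e-4 m/d
v = Ki/n = 0.6826·8.6e-4/0.30 = 0.001957 m/d
Retardation R = 1 + ρ_b·K_d/n = 1 + 1.88×0.21/0.30 = 2.316
Contaminant velocity v_c = v/R = 0.001957/2.316 = 8.448e-4 m/d
t = L/v_c = 502/8.448e-4 = 594200 d
   = 594200/365 = 1630 yr

1630 years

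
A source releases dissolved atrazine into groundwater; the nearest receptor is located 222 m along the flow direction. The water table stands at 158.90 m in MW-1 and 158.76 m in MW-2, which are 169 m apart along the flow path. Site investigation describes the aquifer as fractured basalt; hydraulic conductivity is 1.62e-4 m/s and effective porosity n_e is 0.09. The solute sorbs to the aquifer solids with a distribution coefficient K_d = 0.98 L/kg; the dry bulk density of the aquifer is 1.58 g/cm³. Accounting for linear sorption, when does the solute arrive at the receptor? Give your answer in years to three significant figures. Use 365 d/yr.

Hydraulic gradient i = (158.90 − 158.76) / 169 = 0.14 / 169 = 8.284e-4
K = 1.62e-4 m/s × 86400 s/d = 14.00 m/d
Darcy flux q = K·i = 14.00 × 8.284e-4 = 0.01159 m/d
v_s = q/n_e = 0.01159/0.09 = 0.1288 m/d
Retardation R = 1 + ρ_b·K_d/n = 1 + 1.58×0.98/0.09 = 18.20
Contaminant velocity v_c = v/R = 0.1288/18.20 = 0.007077 m/d
t = L/v_c = 222/0.007077 = 31370 d
   = 31370/365 = 85.9 yr

85.9 years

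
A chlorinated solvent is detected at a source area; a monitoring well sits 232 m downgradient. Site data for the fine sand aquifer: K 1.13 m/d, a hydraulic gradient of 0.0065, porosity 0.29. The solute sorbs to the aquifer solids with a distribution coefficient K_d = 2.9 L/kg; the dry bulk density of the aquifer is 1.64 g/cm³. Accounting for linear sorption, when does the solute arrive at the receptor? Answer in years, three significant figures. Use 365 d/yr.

Darcy flux q = K·i = 1.13 × 0.0065 = 0.007345 m/d
Average linear velocity = 0.007345 / 0.29 = 0.02533 m/d
Retardation R = 1 + ρ_b·K_d/n = 1 + 1.64×2.9/0.29 = 17.40
Contaminant velocity v_c = v/R = 0.02533/17.40 = 0.001456 m/d
t = L/v_c = 232/0.001456 = 159400 d
   = 159400/365 = 437 yr

437 years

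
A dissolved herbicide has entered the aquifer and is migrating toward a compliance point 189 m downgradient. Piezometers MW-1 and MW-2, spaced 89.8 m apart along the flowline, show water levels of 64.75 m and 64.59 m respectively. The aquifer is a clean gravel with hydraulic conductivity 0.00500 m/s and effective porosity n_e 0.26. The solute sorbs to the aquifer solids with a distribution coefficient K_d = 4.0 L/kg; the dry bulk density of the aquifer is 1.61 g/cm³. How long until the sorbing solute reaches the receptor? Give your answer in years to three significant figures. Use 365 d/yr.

4.51 years

Hydraulic gradient i = (64.75 − 64.59) / 89.8 = 0.16 / 89.8 = 0.001782
K = 0.00500 m/s × 86400 s/d = 432.0 m/d
Darcy flux q = K·i = 432.0 × 0.001782 = 0.7697 m/d
Seepage velocity v = q / n = 0.7697 / 0.26 = 2.960 m/d
Retardation R = 1 + ρ_b·K_d/n = 1 + 1.61×4.0/0.26 = 25.77
Contaminant velocity v_c = v/R = 2.960/25.77 = 0.1149 m/d
t = L/v_c = 189/0.1149 = 1645 d
   = 1645/365 = 4.51 yr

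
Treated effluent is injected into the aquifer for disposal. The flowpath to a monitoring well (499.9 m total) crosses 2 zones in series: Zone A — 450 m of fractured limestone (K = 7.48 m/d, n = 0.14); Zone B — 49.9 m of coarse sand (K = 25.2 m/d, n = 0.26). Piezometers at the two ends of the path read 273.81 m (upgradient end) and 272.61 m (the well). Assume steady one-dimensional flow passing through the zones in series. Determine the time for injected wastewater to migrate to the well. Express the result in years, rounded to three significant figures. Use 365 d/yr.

Total head drop ΔH = 273.81 − 272.61 = 1.20 m
Continuity: the same q passes through each zone, so ΔH = q·Σ(L_j/K_j) — the zones act as resistances in series.
Σ(L/K) = 450/7.48 + 49.9/25.2 = 60.16 + 1.980 = 62.14 d
q = ΔH / Σ(L/K) = 1.20 / 62.14 = 0.01931 m/d (same in every zone)
Zone A: v = q/n = 0.01931/0.14 = 0.1379 m/d → t_A = 450/0.1379 = 3262 d
Zone B: v = q/n = 0.01931/0.26 = 0.07427 m/d → t_B = 49.9/0.07427 = 671.8 d
Total t = 3262 + 671.8 = 3934 d
   = 3934 / 365 = 10.8 yr

10.8 years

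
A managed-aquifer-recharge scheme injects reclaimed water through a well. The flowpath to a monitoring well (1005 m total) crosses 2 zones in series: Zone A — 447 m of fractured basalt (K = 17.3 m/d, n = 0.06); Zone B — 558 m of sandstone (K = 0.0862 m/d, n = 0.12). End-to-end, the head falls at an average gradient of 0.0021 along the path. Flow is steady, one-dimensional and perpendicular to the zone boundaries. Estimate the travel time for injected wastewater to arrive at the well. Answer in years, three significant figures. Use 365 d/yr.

For zones in series the flux q is common to all zones; the equivalent conductivity is the harmonic (thickness-weighted) mean, K_eq = L_total / Σ(L_j/K_j).
Σ(L/K) = 447/17.3 + 558/0.0862 = 25.84 + 6473 = 6499 d
K_eq = L_total / Σ(L/K) = 1005 / 6499 = 0.1546 m/d
q = K_eq · i = 0.1546 × 0.0021 = 3.247e-4 m/d (same in every zone)
Zone A: v = q/n = 3.247e-4/0.06 = 0.005412 m/d → t_A = 447/0.005412 = 82590 d
Zone B: v = q/n = 3.247e-4/0.12 = 0.002706 m/d → t_B = 558/0.002706 = 206200 d
Total t = 82590 + 206200 = 288800 d
   = 288800 / 365 = 791 yr

791 years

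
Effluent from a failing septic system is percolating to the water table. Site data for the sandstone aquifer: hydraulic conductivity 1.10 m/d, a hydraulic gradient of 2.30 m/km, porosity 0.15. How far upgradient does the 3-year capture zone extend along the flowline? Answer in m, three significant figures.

18.5 m

q = Ki = 1.10 × 0.0023 = 0.002530 m/d
Seepage velocity v = q / n = 0.002530 / 0.15 = 0.01687 m/d
T = 3 yr × 365 = 1095 d
L = v × T = 0.01687 × 1095 = 18.47 m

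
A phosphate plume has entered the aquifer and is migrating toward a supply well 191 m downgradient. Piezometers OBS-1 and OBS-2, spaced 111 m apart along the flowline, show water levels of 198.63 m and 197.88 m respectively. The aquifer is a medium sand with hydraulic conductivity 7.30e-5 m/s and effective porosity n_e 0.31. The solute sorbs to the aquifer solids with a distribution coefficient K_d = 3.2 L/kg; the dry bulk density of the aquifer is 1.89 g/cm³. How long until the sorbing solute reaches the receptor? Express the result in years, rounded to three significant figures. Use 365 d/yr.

78.1 years

Hydraulic gradient i = (198.63 − 197.88) / 111 = 0.75 / 111 = 0.006757
K = 7.30e-5 m/s × 86400 s/d = 6.307 m/d
Specific discharge q = 6.307 × 0.006757 = 0.04262 m/d
v_s = q/n_e = 0.04262/0.31 = 0.1375 m/d
Retardation R = 1 + ρ_b·K_d/n = 1 + 1.89×3.2/0.31 = 20.51
Contaminant velocity v_c = v/R = 0.1375/20.51 = 0.006703 m/d
t = L/v_c = 191/0.006703 = 28500 d
   = 28500/365 = 78.1 yr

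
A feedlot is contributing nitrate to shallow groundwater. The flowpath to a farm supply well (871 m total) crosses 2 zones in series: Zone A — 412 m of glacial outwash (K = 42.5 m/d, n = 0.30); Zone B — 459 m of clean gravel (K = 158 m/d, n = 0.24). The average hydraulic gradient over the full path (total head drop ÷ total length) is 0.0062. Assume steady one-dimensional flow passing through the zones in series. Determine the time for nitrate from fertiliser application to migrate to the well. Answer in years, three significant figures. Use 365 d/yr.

1.49 years

Continuity: the same q passes through each zone, so ΔH = q·Σ(L_j/K_j) — the zones act as resistances in series.
Σ(L/K) = 412/42.5 + 459/158 = 9.694 + 2.905 = 12.60 d
K_eq = L_total / Σ(L/K) = 871 / 12.60 = 69.13 m/d
q = K_eq · i = 69.13 × 0.0062 = 0.4286 m/d (same in every zone)
Zone A: v = q/n = 0.4286/0.30 = 1.429 m/d → t_A = 412/1.429 = 288.4 d
Zone B: v = q/n = 0.4286/0.24 = 1.786 m/d → t_B = 459/1.786 = 257.0 d
Total t = 288.4 + 257.0 = 545.4 d
   = 545.4 / 365 = 1.49 yr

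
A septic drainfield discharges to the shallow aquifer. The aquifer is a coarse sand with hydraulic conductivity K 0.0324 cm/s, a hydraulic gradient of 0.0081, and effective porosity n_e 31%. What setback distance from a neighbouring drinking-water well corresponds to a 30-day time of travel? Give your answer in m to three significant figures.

K = 0.0324 cm/s × 864 = 27.99 m/d
q = Ki = 27.99 × 0.0081 = 0.2267 m/d
Average linear velocity = 0.2267 / 0.31 = 0.7314 m/d
L = v × T = 0.7314 × 30 = 21.94 m

21.9 m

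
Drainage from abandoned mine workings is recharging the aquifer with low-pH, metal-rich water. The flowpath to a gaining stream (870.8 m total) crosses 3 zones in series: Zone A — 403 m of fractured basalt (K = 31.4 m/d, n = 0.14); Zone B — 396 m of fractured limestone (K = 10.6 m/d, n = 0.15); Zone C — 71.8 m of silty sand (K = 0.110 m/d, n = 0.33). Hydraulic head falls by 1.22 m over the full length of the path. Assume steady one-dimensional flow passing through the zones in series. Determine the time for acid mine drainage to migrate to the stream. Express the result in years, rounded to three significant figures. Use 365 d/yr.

Steady 1-D flow in series ⇒ the Darcy flux q is identical in every zone and the zone head losses add (resistances L/K in series).
Σ(L/K) = 403/31.4 + 396/10.6 + 71.8/0.110 = 12.83 + 37.36 + 652.7 = 702.9 d
q = ΔH / Σ(L/K) = 1.22 / 702.9 = 0.001736 m/d (same in every zone)
Zone A: v = q/n = 0.001736/0.14 = 0.01240 m/d → t_A = 403/0.01240 = 32510 d
Zone B: v = q/n = 0.001736/0.15 = 0.01157 m/d → t_B = 396/0.01157 = 34220 d
Zone C: v = q/n = 0.001736/0.33 = 0.005259 m/d → t_C = 71.8/0.005259 = 13650 d
Total t = 32510 + 34220 + 13650 = 80380 d
   = 80380 / 365 = 220 yr

220 years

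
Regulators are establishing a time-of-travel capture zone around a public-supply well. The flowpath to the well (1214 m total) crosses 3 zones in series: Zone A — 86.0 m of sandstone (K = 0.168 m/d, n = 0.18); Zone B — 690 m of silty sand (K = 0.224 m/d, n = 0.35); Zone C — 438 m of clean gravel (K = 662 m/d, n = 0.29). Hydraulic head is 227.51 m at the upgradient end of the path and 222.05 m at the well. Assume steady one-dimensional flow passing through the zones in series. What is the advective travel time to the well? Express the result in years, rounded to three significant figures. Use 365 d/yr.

Total head drop ΔH = 227.51 − 222.05 = 5.46 m
Steady 1-D flow in series ⇒ the Darcy flux q is identical in every zone and the zone head losses add (resistances L/K in series).
Σ(L/K) = 86.0/0.168 + 690/0.224 + 438/662 = 511.9 + 3080 + 0.6616 = 3593 d
q = ΔH / Σ(L/K) = 5.46 / 3593 = 0.001520 m/d (same in every zone)
Zone A: v = q/n = 0.001520/0.18 = 0.008443 m/d → t_A = 86.0/0.008443 = 10190 d
Zone B: v = q/n = 0.001520/0.35 = 0.004342 m/d → t_B = 690/0.004342 = 158900 d
Zone C: v = q/n = 0.001520/0.29 = 0.005240 m/d → t_C = 438/0.005240 = 83580 d
Total t = 10190 + 158900 + 83580 = 252700 d
   = 252700 / 365 = 692 yr

692 years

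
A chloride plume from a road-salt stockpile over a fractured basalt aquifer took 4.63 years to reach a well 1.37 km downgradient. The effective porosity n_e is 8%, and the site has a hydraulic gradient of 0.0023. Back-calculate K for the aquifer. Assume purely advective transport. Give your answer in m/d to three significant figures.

28.2 m/d

t = 4.63 years = 1690 d
L = 1.37 km = 1370 m
v = L / t = 1370 / 1690 = 0.8107 m/d
K = v · n / i = 0.8107 × 0.08 / 0.0023 = 28.2 m/d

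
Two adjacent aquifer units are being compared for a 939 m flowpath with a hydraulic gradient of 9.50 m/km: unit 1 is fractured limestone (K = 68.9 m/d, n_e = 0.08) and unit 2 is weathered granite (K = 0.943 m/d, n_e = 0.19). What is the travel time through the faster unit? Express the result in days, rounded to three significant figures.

115 days

Unit 1 (fractured limestone): v = 68.9×0.0095/0.08 = 8.182 m/d, t = 939/8.182 = 114.8 d
Unit 2 (weathered granite): v = 0.943×0.0095/0.19 = 0.04715 m/d, t = 939/0.04715 = 19920 d
Faster unit: t = 115 d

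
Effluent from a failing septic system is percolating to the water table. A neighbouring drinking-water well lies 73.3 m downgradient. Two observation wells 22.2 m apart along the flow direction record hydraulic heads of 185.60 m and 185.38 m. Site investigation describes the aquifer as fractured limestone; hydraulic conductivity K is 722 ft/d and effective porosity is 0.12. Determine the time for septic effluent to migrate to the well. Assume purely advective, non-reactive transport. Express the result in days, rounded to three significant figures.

Hydraulic gradient i = (185.60 − 185.38) / 22.2 = 0.22 / 22.2 = 0.009910
K = 722 ft/d × 0.3048 = 220.1 m/d
Specific discharge q = 220.1 × 0.009910 = 2.181 m/d
Seepage velocity v = q / n = 2.181 / 0.12 = 18.17 m/d
t = L / v = 73.3 / 18.17 = 4.033 d

4.03 days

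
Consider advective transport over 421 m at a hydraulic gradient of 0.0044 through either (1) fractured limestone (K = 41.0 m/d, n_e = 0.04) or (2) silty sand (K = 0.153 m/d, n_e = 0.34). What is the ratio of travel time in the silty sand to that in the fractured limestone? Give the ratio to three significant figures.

Unit 1 (fractured limestone): v = 41.0×0.0044/0.04 = 4.510 m/d, t = 421/4.510 = 93.35 d
Unit 2 (silty sand): v = 0.153×0.0044/0.34 = 0.001980 m/d, t = 421/0.001980 = 212600 d
t(silty sand) / t(fractured limestone) = 212600/93.35 = 2280

2280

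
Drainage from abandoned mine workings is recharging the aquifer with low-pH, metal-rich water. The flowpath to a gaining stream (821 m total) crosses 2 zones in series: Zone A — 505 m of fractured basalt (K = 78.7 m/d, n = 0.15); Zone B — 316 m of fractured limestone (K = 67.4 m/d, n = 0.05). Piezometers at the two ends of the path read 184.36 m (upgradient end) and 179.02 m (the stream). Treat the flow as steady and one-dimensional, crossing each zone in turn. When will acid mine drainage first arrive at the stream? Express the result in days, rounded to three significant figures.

190 days

Total head drop ΔH = 184.36 − 179.02 = 5.34 m
Continuity: the same q passes through each zone, so ΔH = q·Σ(L_j/K_j) — the zones act as resistances in series.
Σ(L/K) = 505/78.7 + 316/67.4 = 6.417 + 4.688 = 11.11 d
q = ΔH / Σ(L/K) = 5.34 / 11.11 = 0.4809 m/d (same in every zone)
Zone A: v = q/n = 0.4809/0.15 = 3.206 m/d → t_A = 505/3.206 = 157.5 d
Zone B: v = q/n = 0.4809/0.05 = 9.617 m/d → t_B = 316/9.617 = 32.86 d
Total t = 157.5 + 32.86 = 190.4 d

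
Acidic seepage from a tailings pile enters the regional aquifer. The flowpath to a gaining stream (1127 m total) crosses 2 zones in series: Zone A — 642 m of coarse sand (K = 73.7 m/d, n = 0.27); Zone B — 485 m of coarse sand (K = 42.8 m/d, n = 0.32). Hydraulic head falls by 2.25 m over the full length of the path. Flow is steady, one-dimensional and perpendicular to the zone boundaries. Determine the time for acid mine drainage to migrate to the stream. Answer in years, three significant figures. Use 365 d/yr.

8.02 years

Continuity: the same q passes through each zone, so ΔH = q·Σ(L_j/K_j) — the zones act as resistances in series.
Σ(L/K) = 642/73.7 + 485/42.8 = 8.711 + 11.33 = 20.04 d
q = ΔH / Σ(L/K) = 2.25 / 20.04 = 0.1123 m/d (same in every zone)
Zone A: v = q/n = 0.1123/0.27 = 0.4158 m/d → t_A = 642/0.4158 = 1544 d
Zone B: v = q/n = 0.1123/0.32 = 0.3508 m/d → t_B = 485/0.3508 = 1383 d
Total t = 1544 + 1383 = 2927 d
   = 2927 / 365 = 8.02 yr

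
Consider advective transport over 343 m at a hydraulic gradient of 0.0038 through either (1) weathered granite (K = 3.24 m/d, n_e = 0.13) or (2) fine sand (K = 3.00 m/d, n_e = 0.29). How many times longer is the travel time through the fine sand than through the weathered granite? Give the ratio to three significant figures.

Unit 1 (weathered granite): v = 3.24×0.0038/0.13 = 0.09471 m/d, t = 343/0.09471 = 3622 d
Unit 2 (fine sand): v = 3.00×0.0038/0.29 = 0.03931 m/d, t = 343/0.03931 = 8725 d
t(fine sand) / t(weathered granite) = 8725/3622 = 2.41

2.41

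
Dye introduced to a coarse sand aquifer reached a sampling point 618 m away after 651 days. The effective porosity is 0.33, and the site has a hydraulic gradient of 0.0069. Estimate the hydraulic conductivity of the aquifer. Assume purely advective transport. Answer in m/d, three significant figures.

45.4 m/d

v = L / t = 618 / 651 = 0.9493 m/d
K = v · n / i = 0.9493 × 0.33 / 0.0069 = 45.4 m/d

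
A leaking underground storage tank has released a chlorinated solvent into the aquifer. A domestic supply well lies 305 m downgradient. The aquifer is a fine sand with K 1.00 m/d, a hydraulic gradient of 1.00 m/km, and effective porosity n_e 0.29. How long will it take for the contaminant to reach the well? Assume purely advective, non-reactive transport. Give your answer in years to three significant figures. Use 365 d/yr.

242 years

Specific discharge q = 1.00 × 0.0010 = 0.001000 m/d
v_s = q/n_e = 0.001000/0.29 = 0.003448 m/d
t = L / v = 305 / 0.003448 = 88450 d
   = 88450 / 365 = 242 yr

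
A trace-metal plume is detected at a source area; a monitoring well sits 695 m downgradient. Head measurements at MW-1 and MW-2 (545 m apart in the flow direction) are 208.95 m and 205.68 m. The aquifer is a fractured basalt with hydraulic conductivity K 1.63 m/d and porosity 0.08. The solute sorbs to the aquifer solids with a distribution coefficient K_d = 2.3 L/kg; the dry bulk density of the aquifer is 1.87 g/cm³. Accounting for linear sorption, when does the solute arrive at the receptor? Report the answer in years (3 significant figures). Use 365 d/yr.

Hydraulic gradient i = (208.95 − 205.68) / 545 = 3.27 / 545 = 0.006000
Darcy flux q = K·i = 1.63 × 0.006000 = 0.009780 m/d
v = Ki/n = 1.63·0.006000/0.08 = 0.1222 m/d
Retardation R = 1 + ρ_b·K_d/n = 1 + 1.87×2.3/0.08 = 54.76
Contaminant velocity v_c = v/R = 0.1222/54.76 = 0.002232 m/d
t = L/v_c = 695/0.002232 = 311300 d
   = 311300/365 = 853 yr

853 years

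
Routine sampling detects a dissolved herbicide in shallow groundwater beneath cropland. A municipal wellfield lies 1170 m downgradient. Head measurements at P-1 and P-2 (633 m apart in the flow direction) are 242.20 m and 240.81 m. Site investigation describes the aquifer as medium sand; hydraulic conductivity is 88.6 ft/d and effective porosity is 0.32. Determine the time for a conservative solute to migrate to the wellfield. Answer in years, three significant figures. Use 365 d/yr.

17.3 years

Hydraulic gradient i = (242.20 − 240.81) / 633 = 1.39 / 633 = 0.002196
K = 88.6 ft/d × 0.3048 = 27.01 m/d
q = Ki = 27.01 × 0.002196 = 0.05930 m/d
Average linear velocity = 0.05930 / 0.32 = 0.1853 m/d
t = L / v = 1170 / 0.1853 = 6314 d
   = 6314 / 365 = 17.3 yr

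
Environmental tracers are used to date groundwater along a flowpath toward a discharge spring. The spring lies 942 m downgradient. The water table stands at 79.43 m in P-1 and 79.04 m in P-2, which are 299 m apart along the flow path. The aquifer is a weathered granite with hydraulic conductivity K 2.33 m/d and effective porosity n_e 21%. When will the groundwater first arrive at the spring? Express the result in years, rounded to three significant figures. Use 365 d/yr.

Hydraulic gradient i = (79.43 − 79.04) / 299 = 0.39 / 299 = 0.001304
q = Ki = 2.33 × 0.001304 = 0.003039 m/d
Average linear velocity = 0.003039 / 0.21 = 0.01447 m/d
t = L / v = 942 / 0.01447 = 65090 d
   = 65090 / 365 = 178 yr

178 years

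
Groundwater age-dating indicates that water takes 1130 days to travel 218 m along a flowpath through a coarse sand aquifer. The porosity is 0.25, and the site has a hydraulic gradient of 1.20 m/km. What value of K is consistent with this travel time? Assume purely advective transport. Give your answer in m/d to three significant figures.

40.2 m/d

v = L / t = 218 / 1130 = 0.1929 m/d
K = v · n / i = 0.1929 × 0.25 / 0.0012 = 40.2 m/d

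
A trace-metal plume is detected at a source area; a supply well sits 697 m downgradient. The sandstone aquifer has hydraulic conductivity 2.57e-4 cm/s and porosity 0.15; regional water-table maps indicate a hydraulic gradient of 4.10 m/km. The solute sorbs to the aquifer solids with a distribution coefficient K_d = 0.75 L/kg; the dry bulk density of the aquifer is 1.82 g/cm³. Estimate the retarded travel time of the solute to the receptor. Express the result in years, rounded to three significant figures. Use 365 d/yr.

K = 2.57e-4 cm/s × 864 = 0.2220 m/d
Specific discharge q = 0.2220 × 0.0041 = 9.104e-4 m/d
Average linear velocity = 9.104e-4 / 0.15 = 0.006069 m/d
Retardation R = 1 + ρ_b·K_d/n = 1 + 1.82×0.75/0.15 = 10.10
Contaminant velocity v_c = v/R = 0.006069/10.10 = 6.009e-4 m/d
t = L/v_c = 697/6.009e-4 = 1.160e6 d
   = 1.160e6/365 = 3180 yr

3180 years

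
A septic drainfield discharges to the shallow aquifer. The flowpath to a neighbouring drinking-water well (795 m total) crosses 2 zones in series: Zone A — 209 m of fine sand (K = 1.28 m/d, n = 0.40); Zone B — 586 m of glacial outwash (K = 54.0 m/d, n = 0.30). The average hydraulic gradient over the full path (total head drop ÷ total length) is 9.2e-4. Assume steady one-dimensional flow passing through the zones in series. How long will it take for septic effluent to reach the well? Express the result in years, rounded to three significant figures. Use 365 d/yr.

169 years

Continuity: the same q passes through each zone, so ΔH = q·Σ(L_j/K_j) — the zones act as resistances in series.
Σ(L/K) = 209/1.28 + 586/54.0 = 163.3 + 10.85 = 174.1 d
K_eq = L_total / Σ(L/K) = 795 / 174.1 = 4.565 m/d
q = K_eq · i = 4.565 × 9.2e-4 = 0.004200 m/d (same in every zone)
Zone A: v = q/n = 0.004200/0.40 = 0.01050 m/d → t_A = 209/0.01050 = 19900 d
Zone B: v = q/n = 0.004200/0.30 = 0.01400 m/d → t_B = 586/0.01400 = 41850 d
Total t = 19900 + 41850 = 61760 d
   = 61760 / 365 = 169 yr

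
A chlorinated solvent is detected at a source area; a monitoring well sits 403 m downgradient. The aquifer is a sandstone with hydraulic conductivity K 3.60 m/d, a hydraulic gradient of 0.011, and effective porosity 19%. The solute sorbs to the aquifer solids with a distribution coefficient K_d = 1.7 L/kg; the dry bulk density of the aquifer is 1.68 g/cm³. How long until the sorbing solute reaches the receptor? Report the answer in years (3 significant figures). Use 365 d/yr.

Specific discharge q = 3.60 × 0.011 = 0.03960 m/d
v = Ki/n = 3.60·0.011/0.19 = 0.2084 m/d
Retardation R = 1 + ρ_b·K_d/n = 1 + 1.68×1.7/0.19 = 16.03
Contaminant velocity v_c = v/R = 0.2084/16.03 = 0.01300 m/d
t = L/v_c = 403/0.01300 = 31000 d
   = 31000/365 = 84.9 yr

84.9 years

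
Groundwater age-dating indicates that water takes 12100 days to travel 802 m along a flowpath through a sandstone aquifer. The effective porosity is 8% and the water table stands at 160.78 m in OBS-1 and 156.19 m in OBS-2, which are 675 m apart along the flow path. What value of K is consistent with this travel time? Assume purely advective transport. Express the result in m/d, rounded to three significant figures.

0.780 m/d

Hydraulic gradient i = (160.78 − 156.19) / 675 = 4.59 / 675 = 0.006800
v = L / t = 802 / 12100 = 0.06628 m/d
K = v · n / i = 0.06628 × 0.08 / 0.006800 = 0.780 m/d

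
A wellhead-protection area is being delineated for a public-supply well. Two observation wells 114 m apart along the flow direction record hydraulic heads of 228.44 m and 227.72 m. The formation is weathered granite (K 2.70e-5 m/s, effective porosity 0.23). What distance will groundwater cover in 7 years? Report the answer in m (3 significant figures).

Hydraulic gradient i = (228.44 − 227.72) / 114 = 0.72 / 114 = 0.006316
K = 2.70e-5 m/s × 86400 s/d = 2.333 m/d
Specific discharge q = 2.333 × 0.006316 = 0.01473 m/d
v_s = q/n_e = 0.01473/0.23 = 0.06406 m/d
T = 7 yr × 365 = 2555 d
L = v × T = 0.06406 × 2555 = 163.7 m

164 m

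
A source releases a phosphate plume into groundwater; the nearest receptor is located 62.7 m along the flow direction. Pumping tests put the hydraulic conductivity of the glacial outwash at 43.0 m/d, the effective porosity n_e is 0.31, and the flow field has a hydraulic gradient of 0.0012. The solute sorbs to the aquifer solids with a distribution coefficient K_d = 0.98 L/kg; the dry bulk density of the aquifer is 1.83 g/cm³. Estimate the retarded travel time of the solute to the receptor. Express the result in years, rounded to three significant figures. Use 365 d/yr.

Specific discharge q = 43.0 × 0.0012 = 0.05160 m/d
Average linear velocity = 0.05160 / 0.31 = 0.1665 m/d
Retardation R = 1 + ρ_b·K_d/n = 1 + 1.83×0.98/0.31 = 6.785
Contaminant velocity v_c = v/R = 0.1665/6.785 = 0.02453 m/d
t = L/v_c = 62.7/0.02453 = 2556 d
   = 2556/365 = 7.00 yr

7.00 years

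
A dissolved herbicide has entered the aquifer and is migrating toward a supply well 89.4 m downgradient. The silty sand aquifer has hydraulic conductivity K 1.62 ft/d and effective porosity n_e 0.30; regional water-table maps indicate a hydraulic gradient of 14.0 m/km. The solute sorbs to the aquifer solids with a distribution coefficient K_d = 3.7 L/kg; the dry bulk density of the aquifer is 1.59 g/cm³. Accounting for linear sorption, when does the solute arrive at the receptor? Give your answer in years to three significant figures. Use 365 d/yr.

219 years

K = 1.62 ft/d × 0.3048 = 0.4938 m/d
Darcy flux q = K·i = 0.4938 × 0.014 = 0.006913 m/d
v_s = q/n_e = 0.006913/0.30 = 0.02304 m/d
Retardation R = 1 + ρ_b·K_d/n = 1 + 1.59×3.7/0.30 = 20.61
Contaminant velocity v_c = v/R = 0.02304/20.61 = 0.001118 m/d
t = L/v_c = 89.4/0.001118 = 79960 d
   = 79960/365 = 219 yr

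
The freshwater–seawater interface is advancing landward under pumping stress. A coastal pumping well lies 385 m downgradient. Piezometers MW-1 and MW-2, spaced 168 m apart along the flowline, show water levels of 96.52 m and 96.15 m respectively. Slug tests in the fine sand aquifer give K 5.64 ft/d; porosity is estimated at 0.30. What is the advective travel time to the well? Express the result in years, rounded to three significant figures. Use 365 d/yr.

83.6 years

Hydraulic gradient i = (96.52 − 96.15) / 168 = 0.37 / 168 = 0.002202
K = 5.64 ft/d × 0.3048 = 1.719 m/d
Specific discharge q = 1.719 × 0.002202 = 0.003786 m/d
Average linear velocity = 0.003786 / 0.30 = 0.01262 m/d
t = L / v = 385 / 0.01262 = 30510 d
   = 30510 / 365 = 83.6 yr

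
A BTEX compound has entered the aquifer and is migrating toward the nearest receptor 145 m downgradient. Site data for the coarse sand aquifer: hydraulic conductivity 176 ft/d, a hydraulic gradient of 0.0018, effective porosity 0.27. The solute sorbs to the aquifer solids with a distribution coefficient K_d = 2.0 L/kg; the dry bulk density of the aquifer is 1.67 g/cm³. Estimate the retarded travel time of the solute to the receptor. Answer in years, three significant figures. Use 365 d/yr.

14.9 years

K = 176 ft/d × 0.3048 = 53.64 m/d
Specific discharge q = 53.64 × 0.0018 = 0.09656 m/d
v = Ki/n = 53.64·0.0018/0.27 = 0.3576 m/d
Retardation R = 1 + ρ_b·K_d/n = 1 + 1.67×2.0/0.27 = 13.37
Contaminant velocity v_c = v/R = 0.3576/13.37 = 0.02675 m/d
t = L/v_c = 145/0.02675 = 5421 d
   = 5421/365 = 14.9 yr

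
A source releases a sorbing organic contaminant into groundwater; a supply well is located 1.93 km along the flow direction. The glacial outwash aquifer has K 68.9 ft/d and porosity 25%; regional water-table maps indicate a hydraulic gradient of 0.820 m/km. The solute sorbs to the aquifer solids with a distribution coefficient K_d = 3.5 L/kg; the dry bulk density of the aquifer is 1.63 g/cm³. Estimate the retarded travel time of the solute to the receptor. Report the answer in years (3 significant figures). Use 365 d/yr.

1830 years

K = 68.9 ft/d × 0.3048 = 21.00 m/d
Darcy flux q = K·i = 21.00 × 8.2e-4 = 0.01722 m/d
Average linear velocity = 0.01722 / 0.25 = 0.06888 m/d
Retardation R = 1 + ρ_b·K_d/n = 1 + 1.63×3.5/0.25 = 23.82
Contaminant velocity v_c = v/R = 0.06888/23.82 = 0.002892 m/d
L = 1.93 km = 1930 m
t = L/v_c = 1930/0.002892 = 667400 d
   = 667400/365 = 1830 yr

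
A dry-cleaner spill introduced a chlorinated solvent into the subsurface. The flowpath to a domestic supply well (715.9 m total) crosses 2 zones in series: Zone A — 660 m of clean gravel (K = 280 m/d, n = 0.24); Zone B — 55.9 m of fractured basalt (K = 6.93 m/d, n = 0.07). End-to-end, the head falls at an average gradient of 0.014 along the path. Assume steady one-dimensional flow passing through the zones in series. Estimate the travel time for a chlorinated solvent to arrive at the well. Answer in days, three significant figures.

169 days

For zones in series the flux q is common to all zones; the equivalent conductivity is the harmonic (thickness-weighted) mean, K_eq = L_total / Σ(L_j/K_j).
Σ(L/K) = 660/280 + 55.9/6.93 = 2.357 + 8.066 = 10.42 d
K_eq = L_total / Σ(L/K) = 715.9 / 10.42 = 68.68 m/d
q = K_eq · i = 68.68 × 0.014 = 0.9615 m/d (same in every zone)
Zone A: v = q/n = 0.9615/0.24 = 4.006 m/d → t_A = 660/4.006 = 164.7 d
Zone B: v = q/n = 0.9615/0.07 = 13.74 m/d → t_B = 55.9/13.74 = 4.070 d
Total t = 164.7 + 4.070 = 168.8 d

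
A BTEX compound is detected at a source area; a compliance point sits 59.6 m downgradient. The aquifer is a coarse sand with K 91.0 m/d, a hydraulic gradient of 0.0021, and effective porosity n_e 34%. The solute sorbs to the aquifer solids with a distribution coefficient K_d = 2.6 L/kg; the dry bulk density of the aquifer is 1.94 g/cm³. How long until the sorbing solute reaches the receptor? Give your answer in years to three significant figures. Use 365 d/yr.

4.60 years

Darcy flux q = K·i = 91.0 × 0.0021 = 0.1911 m/d
v = Ki/n = 91.0·0.0021/0.34 = 0.5621 m/d
Retardation R = 1 + ρ_b·K_d/n = 1 + 1.94×2.6/0.34 = 15.84
Contaminant velocity v_c = v/R = 0.5621/15.84 = 0.03549 m/d
t = L/v_c = 59.6/0.03549 = 1679 d
   = 1679/365 = 4.60 yr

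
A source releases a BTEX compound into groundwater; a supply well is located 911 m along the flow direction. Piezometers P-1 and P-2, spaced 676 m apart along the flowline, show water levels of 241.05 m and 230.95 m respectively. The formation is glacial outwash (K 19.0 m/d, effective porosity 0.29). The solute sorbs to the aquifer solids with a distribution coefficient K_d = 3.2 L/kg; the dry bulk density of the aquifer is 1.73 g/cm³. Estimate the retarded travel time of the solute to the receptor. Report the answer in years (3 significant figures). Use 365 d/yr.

Hydraulic gradient i = (241.05 − 230.95) / 676 = 10.10 / 676 = 0.01494
Darcy flux q = K·i = 19.0 × 0.01494 = 0.2839 m/d
Seepage velocity v = q / n = 0.2839 / 0.29 = 0.9789 m/d
Retardation R = 1 + ρ_b·K_d/n = 1 + 1.73×3.2/0.29 = 20.09
Contaminant velocity v_c = v/R = 0.9789/20.09 = 0.04873 m/d
t = L/v_c = 911/0.04873 = 18700 d
   = 18700/365 = 51.2 yr

51.2 years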